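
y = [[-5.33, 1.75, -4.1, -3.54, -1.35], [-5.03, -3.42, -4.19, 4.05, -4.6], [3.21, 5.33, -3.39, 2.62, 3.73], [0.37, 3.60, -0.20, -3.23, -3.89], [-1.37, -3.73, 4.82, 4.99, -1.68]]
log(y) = [[(3.01+2.15j), (0.85-0.46j), (-0.05-0.18j), -1.27+1.07j, 1.04+1.54j], [(-1.5-1.26j), 1.96+0.27j, -1.90+0.11j, 0.23-0.63j, (-0.69-0.91j)], [1.60-1.68j, (1.73+0.36j), (1.95+0.14j), (-0.54-0.84j), (0.35-1.2j)], [1.37j, (-0.26-0.29j), (0.03-0.12j), (1.34+0.68j), (-1.27+0.98j)], [-2.12-0.14j, -0.71+0.03j, -0.49+0.01j, (2-0.07j), (0.95-0.1j)]]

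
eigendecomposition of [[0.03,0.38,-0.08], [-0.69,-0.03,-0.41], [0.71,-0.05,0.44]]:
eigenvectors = [[(0.24-0.45j), 0.24+0.45j, (-0.5+0j)], [(0.57+0.09j), (0.57-0.09j), (0.22+0j)], [(-0.64+0j), -0.64-0.00j, (0.83+0j)]]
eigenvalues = [(0.22+0.5j), (0.22-0.5j), (-0+0j)]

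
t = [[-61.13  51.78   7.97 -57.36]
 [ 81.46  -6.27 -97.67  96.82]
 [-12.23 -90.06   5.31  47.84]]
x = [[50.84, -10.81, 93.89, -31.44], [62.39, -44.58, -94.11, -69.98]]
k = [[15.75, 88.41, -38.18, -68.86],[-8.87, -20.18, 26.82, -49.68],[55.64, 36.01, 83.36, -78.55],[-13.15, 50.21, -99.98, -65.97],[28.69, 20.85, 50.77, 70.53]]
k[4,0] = 28.69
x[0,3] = -31.44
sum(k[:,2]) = 22.79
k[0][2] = -38.18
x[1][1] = -44.58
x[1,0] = 62.39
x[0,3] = -31.44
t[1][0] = 81.46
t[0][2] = 7.97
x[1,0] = 62.39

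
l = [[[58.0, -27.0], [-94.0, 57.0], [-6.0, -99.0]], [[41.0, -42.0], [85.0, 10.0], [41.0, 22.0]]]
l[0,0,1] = -27.0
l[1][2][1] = 22.0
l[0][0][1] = -27.0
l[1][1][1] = 10.0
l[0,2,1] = -99.0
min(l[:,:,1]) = -99.0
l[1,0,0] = 41.0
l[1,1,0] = 85.0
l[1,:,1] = [-42.0, 10.0, 22.0]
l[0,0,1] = -27.0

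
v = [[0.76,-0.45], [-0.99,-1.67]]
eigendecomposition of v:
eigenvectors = [[0.93, 0.17], [-0.36, 0.99]]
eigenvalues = [0.93, -1.84]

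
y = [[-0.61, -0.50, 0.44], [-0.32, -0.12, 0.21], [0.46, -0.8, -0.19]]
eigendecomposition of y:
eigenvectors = [[0.90, 0.53, 0.52], [0.41, 0.06, 0.17], [-0.13, 0.85, 0.84]]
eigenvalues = [-0.9, 0.04, -0.07]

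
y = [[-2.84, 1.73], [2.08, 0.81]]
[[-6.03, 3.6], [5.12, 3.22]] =y@[[2.33,0.45], [0.34,2.82]]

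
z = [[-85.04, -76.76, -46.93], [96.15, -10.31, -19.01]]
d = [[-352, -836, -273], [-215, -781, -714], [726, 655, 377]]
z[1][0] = 96.15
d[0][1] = -836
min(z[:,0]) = -85.04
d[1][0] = -215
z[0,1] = -76.76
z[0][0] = -85.04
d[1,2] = -714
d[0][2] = -273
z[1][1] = -10.31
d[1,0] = -215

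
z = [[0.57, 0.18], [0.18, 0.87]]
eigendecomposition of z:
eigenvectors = [[-0.91, -0.42], [0.42, -0.91]]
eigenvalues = [0.49, 0.95]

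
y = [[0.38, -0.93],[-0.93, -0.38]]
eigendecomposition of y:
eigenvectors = [[0.83, 0.56], [-0.56, 0.83]]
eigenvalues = [1.0, -1.0]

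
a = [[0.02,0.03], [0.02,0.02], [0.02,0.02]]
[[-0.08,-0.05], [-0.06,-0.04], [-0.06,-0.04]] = a @ [[-1.34, -0.02], [-1.75, -1.78]]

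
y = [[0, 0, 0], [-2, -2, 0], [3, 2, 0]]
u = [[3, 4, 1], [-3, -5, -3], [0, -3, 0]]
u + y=[[3, 4, 1], [-5, -7, -3], [3, -1, 0]]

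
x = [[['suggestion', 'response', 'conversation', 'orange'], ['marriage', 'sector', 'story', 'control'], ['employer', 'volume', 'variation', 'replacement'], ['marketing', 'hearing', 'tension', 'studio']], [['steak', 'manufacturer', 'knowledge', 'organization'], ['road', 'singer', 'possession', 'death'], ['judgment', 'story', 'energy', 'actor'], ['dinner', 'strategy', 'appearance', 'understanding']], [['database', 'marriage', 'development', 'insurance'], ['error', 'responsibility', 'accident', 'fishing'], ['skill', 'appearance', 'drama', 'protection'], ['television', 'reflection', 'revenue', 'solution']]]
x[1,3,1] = 'strategy'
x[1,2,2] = 'energy'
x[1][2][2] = 'energy'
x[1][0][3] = 'organization'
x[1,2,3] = 'actor'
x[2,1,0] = 'error'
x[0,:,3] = ['orange', 'control', 'replacement', 'studio']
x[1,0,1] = 'manufacturer'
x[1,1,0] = 'road'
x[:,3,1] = ['hearing', 'strategy', 'reflection']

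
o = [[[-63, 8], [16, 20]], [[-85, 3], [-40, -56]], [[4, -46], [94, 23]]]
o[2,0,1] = -46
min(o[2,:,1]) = -46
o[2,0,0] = 4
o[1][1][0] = -40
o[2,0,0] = 4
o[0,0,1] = 8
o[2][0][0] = 4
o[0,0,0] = -63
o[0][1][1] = 20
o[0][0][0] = -63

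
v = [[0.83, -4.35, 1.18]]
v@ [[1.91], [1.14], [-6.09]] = [[-10.56]]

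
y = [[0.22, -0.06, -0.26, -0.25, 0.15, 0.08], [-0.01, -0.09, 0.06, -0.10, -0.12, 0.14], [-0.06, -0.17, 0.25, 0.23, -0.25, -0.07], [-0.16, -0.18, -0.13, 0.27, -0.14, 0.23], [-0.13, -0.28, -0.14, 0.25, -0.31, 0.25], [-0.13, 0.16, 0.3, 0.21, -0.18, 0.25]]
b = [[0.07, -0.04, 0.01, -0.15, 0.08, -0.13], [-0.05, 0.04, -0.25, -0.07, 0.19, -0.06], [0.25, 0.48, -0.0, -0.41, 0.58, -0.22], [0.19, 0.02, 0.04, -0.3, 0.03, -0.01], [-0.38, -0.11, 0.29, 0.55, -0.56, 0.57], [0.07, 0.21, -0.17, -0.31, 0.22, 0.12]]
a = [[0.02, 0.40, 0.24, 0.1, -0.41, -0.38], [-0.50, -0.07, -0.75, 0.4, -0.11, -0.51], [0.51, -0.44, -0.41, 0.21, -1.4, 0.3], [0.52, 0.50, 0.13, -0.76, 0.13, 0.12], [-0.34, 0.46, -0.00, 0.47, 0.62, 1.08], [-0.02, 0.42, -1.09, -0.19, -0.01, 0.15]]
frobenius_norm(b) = 1.60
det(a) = 0.00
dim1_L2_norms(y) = [0.46, 0.24, 0.46, 0.47, 0.58, 0.52]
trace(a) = -0.45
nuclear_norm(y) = 2.22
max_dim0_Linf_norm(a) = 1.4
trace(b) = -0.63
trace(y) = 0.59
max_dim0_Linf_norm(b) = 0.58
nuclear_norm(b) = 2.64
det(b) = -0.00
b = a @ y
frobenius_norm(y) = 1.14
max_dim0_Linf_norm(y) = 0.31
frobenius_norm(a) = 3.03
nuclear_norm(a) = 6.48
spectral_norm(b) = 1.46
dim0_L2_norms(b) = [0.51, 0.54, 0.42, 0.83, 0.86, 0.64]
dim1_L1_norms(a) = [1.55, 2.34, 3.27, 2.16, 2.97, 1.88]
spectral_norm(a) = 1.86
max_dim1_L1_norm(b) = 2.46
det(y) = 0.00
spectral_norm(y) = 0.88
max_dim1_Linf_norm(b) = 0.58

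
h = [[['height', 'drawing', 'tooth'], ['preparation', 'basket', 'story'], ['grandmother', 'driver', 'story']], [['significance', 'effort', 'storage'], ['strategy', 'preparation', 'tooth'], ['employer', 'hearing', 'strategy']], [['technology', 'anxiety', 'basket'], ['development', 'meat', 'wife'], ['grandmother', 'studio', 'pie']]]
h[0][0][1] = 'drawing'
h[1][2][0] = 'employer'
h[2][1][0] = 'development'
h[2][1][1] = 'meat'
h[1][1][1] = 'preparation'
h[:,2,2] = ['story', 'strategy', 'pie']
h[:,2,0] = ['grandmother', 'employer', 'grandmother']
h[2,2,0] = 'grandmother'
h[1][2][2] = 'strategy'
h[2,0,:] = ['technology', 'anxiety', 'basket']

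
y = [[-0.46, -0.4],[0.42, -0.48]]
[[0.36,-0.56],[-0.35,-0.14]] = y @[[-0.8, 0.54],  [0.03, 0.77]]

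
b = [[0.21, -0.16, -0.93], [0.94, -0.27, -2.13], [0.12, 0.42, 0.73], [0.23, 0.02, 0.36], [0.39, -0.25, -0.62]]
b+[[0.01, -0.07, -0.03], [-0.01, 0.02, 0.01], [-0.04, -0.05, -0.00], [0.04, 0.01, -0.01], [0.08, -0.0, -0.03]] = [[0.22, -0.23, -0.96], [0.93, -0.25, -2.12], [0.08, 0.37, 0.73], [0.27, 0.03, 0.35], [0.47, -0.25, -0.65]]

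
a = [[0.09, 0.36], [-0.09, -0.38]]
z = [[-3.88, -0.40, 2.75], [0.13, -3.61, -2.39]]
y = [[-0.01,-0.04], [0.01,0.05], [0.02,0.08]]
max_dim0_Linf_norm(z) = 3.88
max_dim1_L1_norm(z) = 7.03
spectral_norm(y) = 0.11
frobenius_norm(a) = 0.54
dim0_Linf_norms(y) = [0.02, 0.08]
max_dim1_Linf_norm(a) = 0.38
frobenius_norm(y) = 0.11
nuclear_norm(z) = 9.02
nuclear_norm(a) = 0.54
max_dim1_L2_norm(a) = 0.39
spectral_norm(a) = 0.54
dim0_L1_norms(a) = [0.18, 0.74]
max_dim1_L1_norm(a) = 0.47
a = z @ y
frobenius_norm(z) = 6.44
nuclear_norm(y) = 0.11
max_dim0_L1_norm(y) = 0.17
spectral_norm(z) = 5.17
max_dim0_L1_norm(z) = 5.14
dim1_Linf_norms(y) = [0.04, 0.05, 0.08]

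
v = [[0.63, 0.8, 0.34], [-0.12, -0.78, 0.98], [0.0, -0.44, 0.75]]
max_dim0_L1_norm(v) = 2.07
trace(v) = 0.60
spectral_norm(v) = 1.56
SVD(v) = [[-0.27, -0.96, -0.12], [0.80, -0.16, -0.58], [0.53, -0.25, 0.81]] @ diag([1.5572606056290796, 1.0328217546529224, 0.0043161639694175155]) @ [[-0.17, -0.69, 0.7], [-0.56, -0.51, -0.65], [-0.81, 0.51, 0.30]]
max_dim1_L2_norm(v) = 1.26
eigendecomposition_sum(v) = [[0.45, -0.25, 1.65], [0.01, -0.00, 0.03], [0.07, -0.04, 0.25]] + [[0.11, 0.73, -0.83], [-0.09, -0.60, 0.68], [-0.04, -0.29, 0.33]] + [[0.07, 0.31, -0.48], [-0.04, -0.17, 0.27], [-0.02, -0.11, 0.17]]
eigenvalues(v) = [0.7, -0.16, 0.06]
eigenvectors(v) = [[0.99,-0.74,-0.83], [0.02,0.61,0.46], [0.15,0.29,0.3]]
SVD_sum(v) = [[0.07, 0.29, -0.30],[-0.21, -0.86, 0.88],[-0.14, -0.57, 0.58]] + [[0.56, 0.51, 0.64], [0.09, 0.08, 0.11], [0.15, 0.13, 0.17]] + [[0.00, -0.00, -0.00], [0.00, -0.0, -0.0], [-0.00, 0.00, 0.0]]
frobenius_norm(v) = 1.87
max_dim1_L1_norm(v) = 1.88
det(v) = -0.01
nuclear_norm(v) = 2.59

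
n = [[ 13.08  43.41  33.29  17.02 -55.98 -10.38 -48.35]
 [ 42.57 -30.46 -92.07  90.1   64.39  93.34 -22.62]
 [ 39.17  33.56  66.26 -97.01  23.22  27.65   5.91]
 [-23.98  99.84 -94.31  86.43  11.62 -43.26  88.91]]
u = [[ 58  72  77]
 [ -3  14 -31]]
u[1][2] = -31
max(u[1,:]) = 14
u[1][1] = 14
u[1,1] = 14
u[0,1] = 72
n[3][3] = 86.43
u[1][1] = 14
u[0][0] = 58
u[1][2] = -31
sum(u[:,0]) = 55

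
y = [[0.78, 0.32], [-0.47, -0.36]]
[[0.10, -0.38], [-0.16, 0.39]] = y@[[-0.12, -0.09],[0.6, -0.97]]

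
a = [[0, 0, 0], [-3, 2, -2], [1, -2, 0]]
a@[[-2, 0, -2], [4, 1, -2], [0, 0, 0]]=[[0, 0, 0], [14, 2, 2], [-10, -2, 2]]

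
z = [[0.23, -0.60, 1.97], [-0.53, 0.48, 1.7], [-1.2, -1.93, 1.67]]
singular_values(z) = [3.5, 1.64, 0.83]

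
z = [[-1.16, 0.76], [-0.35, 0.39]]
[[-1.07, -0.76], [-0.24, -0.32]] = z @[[1.26, 0.26],  [0.51, -0.6]]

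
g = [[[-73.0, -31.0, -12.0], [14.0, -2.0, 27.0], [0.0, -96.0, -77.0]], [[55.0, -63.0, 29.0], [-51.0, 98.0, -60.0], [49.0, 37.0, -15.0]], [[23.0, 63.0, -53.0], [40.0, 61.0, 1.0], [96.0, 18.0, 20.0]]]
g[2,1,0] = 40.0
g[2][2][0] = 96.0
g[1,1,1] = 98.0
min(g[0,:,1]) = -96.0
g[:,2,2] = [-77.0, -15.0, 20.0]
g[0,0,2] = -12.0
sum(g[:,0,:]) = -62.0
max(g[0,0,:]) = -12.0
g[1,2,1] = 37.0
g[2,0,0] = 23.0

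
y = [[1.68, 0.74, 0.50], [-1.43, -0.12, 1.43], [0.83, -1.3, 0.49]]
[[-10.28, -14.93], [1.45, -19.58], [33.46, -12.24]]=y@[[3.23, -3.84], [-22.80, 0.37], [2.33, -17.50]]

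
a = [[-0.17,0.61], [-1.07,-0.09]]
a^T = [[-0.17, -1.07], [0.61, -0.09]]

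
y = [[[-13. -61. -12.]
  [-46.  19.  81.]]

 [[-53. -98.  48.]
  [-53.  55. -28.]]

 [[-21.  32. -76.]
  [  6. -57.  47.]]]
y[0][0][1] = -61.0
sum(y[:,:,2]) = 60.0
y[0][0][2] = -12.0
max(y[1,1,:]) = 55.0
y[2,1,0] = 6.0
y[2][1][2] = 47.0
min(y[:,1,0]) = -53.0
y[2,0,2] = -76.0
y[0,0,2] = -12.0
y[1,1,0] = -53.0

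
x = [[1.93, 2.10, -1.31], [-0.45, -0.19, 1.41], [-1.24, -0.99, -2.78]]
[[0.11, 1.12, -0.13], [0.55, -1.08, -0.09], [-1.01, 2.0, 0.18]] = x @ [[-0.50,0.05,0.14], [0.72,0.02,-0.22], [0.33,-0.75,-0.05]]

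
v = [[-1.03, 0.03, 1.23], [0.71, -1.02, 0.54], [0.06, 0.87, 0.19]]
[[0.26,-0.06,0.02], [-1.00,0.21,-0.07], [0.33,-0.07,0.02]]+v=[[-0.77, -0.03, 1.25], [-0.29, -0.81, 0.47], [0.39, 0.8, 0.21]]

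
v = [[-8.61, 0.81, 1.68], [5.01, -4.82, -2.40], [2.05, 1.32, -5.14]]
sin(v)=[[0.22, -0.12, 0.41], [0.98, 1.22, -0.26], [-0.32, -0.43, 1.35]]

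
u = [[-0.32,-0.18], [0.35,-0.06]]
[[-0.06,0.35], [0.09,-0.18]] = u @ [[0.23, -0.65], [-0.09, -0.78]]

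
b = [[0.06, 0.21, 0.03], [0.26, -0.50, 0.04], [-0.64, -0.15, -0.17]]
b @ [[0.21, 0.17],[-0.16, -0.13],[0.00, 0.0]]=[[-0.02, -0.02], [0.13, 0.11], [-0.11, -0.09]]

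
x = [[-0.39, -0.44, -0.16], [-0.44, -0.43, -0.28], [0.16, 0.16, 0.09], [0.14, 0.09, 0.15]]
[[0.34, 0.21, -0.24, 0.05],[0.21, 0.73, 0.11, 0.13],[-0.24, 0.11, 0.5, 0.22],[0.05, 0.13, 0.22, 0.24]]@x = [[-0.26, -0.27, -0.13], [-0.37, -0.38, -0.21], [0.16, 0.16, 0.09], [-0.01, -0.02, 0.01]]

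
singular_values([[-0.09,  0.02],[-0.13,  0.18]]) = [0.23, 0.06]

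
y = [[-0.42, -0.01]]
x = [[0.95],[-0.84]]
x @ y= [[-0.4, -0.01], [0.35, 0.01]]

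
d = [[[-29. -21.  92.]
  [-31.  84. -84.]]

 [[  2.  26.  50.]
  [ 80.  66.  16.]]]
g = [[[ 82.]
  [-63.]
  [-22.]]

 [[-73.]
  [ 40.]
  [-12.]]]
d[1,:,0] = [2.0, 80.0]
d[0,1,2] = -84.0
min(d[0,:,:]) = -84.0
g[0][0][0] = 82.0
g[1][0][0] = -73.0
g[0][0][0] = 82.0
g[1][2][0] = -12.0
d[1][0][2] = 50.0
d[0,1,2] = -84.0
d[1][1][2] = 16.0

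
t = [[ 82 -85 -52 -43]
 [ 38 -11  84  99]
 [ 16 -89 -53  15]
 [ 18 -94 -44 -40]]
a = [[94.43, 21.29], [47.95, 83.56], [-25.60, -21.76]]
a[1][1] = 83.56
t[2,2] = -53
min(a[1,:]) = 47.95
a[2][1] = -21.76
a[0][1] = 21.29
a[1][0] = 47.95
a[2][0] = -25.6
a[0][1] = 21.29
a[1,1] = 83.56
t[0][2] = -52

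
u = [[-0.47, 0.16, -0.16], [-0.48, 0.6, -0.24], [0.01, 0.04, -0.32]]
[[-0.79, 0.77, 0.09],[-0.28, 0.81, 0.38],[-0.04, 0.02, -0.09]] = u @ [[2.0, -1.58, -0.06], [1.26, 0.03, 0.74], [0.33, -0.12, 0.38]]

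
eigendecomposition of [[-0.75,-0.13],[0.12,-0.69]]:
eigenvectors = [[0.72+0.00j, (0.72-0j)], [-0.17-0.67j, (-0.17+0.67j)]]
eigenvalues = [(-0.72+0.12j), (-0.72-0.12j)]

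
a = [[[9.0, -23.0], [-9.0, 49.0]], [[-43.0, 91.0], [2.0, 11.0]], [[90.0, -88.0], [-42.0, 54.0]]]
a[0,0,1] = -23.0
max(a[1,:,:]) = 91.0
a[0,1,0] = -9.0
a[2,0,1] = -88.0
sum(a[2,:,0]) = 48.0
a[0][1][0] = -9.0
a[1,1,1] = 11.0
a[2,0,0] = 90.0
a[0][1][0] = -9.0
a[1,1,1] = 11.0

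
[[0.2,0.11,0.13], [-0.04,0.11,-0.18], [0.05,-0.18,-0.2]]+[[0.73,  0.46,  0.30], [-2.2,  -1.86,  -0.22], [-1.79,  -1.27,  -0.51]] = [[0.93, 0.57, 0.43],  [-2.24, -1.75, -0.4],  [-1.74, -1.45, -0.71]]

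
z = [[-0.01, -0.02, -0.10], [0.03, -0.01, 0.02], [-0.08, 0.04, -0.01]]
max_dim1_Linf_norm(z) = 0.1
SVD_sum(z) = [[-0.05, 0.00, -0.08],  [0.02, -0.00, 0.03],  [-0.03, 0.00, -0.04]] + [[0.04, -0.02, -0.02], [0.01, -0.01, -0.01], [-0.05, 0.04, 0.03]] + [[0.0, 0.0, -0.0], [0.00, 0.0, -0.00], [0.00, 0.00, -0.0]]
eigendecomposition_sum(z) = [[-0.05, 0.01, -0.05], [0.02, -0.01, 0.03], [-0.05, 0.01, -0.05]] + [[0.04, -0.03, -0.05], [0.01, -0.00, -0.01], [-0.03, 0.03, 0.04]] + [[0.0, 0.00, 0.00], [0.00, 0.0, 0.0], [-0.00, -0.00, -0.0]]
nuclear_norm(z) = 0.20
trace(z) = -0.03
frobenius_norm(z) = 0.14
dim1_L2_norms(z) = [0.1, 0.04, 0.09]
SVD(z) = [[-0.83, -0.53, 0.16], [0.30, -0.2, 0.93], [-0.47, 0.82, 0.33]] @ diag([0.10873464776571869, 0.09042272665360095, 0.0007119549095686039]) @ [[0.5, -0.05, 0.86], [-0.73, 0.5, 0.46], [0.46, 0.86, -0.22]]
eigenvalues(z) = [-0.11, 0.07, 0.0]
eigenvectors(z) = [[0.64, -0.75, 0.46], [-0.35, -0.11, 0.86], [0.68, 0.65, -0.22]]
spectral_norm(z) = 0.11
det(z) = -0.00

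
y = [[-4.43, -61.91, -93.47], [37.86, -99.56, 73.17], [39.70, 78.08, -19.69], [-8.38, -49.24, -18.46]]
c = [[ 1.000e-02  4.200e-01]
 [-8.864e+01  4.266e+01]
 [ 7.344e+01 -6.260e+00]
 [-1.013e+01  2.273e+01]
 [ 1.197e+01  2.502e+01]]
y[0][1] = -61.91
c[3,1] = 22.73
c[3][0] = -10.13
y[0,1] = -61.91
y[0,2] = -93.47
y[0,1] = -61.91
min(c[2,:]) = -6.26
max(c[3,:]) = 22.73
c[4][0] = 11.97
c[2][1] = -6.26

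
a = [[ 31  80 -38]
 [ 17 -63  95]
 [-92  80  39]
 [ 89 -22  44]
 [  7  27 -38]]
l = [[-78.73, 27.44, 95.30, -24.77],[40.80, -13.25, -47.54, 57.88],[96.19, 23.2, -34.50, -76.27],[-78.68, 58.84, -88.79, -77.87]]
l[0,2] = 95.3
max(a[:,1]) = 80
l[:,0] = [-78.73, 40.8, 96.19, -78.68]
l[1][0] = 40.8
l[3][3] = -77.87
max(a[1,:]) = 95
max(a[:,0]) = 89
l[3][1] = 58.84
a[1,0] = 17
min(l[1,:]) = -47.54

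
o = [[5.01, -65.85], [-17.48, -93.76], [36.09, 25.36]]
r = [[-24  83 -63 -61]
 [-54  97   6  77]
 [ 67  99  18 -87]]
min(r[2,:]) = -87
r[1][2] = 6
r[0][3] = -61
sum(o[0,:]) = -60.839999999999996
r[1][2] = 6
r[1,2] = 6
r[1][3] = 77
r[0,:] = [-24, 83, -63, -61]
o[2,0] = 36.09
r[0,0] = -24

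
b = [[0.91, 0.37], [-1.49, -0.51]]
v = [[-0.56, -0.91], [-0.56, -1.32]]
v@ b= [[0.85, 0.26], [1.46, 0.47]]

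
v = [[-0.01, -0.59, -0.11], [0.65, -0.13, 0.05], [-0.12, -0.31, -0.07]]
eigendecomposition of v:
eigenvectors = [[0.03+0.63j,(0.03-0.63j),(-0.11+0j)], [0.69+0.00j,(0.69-0j),-0.18+0.00j], [(-0.1+0.35j),-0.10-0.35j,0.98+0.00j]]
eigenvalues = [(-0.11+0.62j), (-0.11-0.62j), 0j]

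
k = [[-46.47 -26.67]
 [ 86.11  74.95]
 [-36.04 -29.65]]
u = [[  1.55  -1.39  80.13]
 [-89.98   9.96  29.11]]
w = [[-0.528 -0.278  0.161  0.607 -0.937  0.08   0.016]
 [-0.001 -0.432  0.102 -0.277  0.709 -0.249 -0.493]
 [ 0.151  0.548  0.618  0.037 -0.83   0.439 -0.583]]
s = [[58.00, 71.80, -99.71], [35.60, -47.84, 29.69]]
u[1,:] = [-89.98, 9.96, 29.11]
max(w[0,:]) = 0.607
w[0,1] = -0.278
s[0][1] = 71.8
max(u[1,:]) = 29.11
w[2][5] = 0.439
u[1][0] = -89.98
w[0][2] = 0.161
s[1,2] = 29.69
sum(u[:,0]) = -88.43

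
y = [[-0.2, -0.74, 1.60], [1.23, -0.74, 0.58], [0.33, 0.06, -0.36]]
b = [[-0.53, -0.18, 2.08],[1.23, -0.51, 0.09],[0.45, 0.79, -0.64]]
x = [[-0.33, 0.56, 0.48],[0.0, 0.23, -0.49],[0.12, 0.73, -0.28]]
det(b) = 2.21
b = y + x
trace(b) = -1.68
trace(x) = -0.38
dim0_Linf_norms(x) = [0.33, 0.73, 0.49]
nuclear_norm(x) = 1.93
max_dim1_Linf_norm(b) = 2.08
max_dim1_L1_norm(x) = 1.37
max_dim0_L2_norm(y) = 1.74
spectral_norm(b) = 2.32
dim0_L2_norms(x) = [0.35, 0.95, 0.74]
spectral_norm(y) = 2.03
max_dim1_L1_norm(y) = 2.55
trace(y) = -1.30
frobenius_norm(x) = 1.25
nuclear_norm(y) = 3.32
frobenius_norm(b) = 2.77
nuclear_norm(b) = 4.36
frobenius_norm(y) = 2.41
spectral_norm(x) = 0.96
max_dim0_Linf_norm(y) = 1.6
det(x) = -0.14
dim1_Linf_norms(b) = [2.08, 1.23, 0.79]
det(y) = -0.01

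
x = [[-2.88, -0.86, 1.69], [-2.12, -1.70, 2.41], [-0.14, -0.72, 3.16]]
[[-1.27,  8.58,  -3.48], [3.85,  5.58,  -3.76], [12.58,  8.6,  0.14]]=x@[[2.85, -2.22, 0.99],[0.01, 4.73, 1.63],[4.11, 3.70, 0.46]]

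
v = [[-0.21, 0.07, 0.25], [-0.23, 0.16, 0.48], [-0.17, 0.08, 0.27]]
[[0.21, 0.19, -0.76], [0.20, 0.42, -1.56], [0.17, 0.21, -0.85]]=v @[[-0.94, -0.11, -0.35], [-1.59, 2.77, -1.63], [0.50, -0.1, -2.87]]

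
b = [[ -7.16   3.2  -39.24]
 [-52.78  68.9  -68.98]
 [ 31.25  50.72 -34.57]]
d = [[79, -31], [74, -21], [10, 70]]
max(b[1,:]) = 68.9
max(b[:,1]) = 68.9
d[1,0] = 74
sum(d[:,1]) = 18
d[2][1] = 70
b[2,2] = -34.57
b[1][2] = -68.98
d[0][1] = -31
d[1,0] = 74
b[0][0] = -7.16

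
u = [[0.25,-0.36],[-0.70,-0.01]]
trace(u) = 0.24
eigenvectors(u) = [[0.68, 0.49], [-0.73, 0.87]]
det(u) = -0.25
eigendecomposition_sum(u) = [[0.4, -0.22], [-0.43, 0.24]] + [[-0.15, -0.14], [-0.27, -0.25]]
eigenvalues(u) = [0.64, -0.4]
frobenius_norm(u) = 0.83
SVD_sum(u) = [[0.31, -0.06], [-0.67, 0.13]] + [[-0.06, -0.3], [-0.03, -0.14]]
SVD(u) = [[-0.41, 0.91],  [0.91, 0.41]] @ diag([0.7537970664525382, 0.3376240255188421]) @ [[-0.98, 0.19],[-0.19, -0.98]]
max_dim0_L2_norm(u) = 0.74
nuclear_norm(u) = 1.09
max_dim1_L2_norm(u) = 0.7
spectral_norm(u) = 0.75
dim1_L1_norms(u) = [0.61, 0.71]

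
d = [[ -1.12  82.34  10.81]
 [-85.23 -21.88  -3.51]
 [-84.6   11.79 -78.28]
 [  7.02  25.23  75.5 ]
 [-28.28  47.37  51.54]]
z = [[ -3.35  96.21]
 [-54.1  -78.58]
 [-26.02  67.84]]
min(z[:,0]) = -54.1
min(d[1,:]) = -85.23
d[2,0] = -84.6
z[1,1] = -78.58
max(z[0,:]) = 96.21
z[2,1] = 67.84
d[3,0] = 7.02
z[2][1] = 67.84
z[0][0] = -3.35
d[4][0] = -28.28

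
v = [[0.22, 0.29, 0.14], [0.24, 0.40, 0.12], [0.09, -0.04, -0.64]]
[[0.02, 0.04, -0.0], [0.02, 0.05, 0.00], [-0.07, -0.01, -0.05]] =v@ [[-0.03, -0.07, -0.11], [0.03, 0.18, 0.05], [0.1, -0.01, 0.06]]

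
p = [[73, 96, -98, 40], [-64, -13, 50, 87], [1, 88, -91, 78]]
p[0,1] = 96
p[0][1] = 96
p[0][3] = 40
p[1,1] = -13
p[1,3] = 87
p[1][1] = -13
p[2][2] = -91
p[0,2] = -98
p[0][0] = 73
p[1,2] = 50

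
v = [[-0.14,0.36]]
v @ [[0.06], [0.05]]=[[0.01]]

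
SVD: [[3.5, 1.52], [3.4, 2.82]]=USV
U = [[-0.65,  -0.76], [-0.76,  0.65]]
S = [5.78, 0.81]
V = [[-0.84, -0.54], [-0.54, 0.84]]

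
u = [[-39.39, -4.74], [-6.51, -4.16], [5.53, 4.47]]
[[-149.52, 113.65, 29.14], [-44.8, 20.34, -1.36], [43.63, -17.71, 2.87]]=u@[[3.08, -2.83, -0.96], [5.95, -0.46, 1.83]]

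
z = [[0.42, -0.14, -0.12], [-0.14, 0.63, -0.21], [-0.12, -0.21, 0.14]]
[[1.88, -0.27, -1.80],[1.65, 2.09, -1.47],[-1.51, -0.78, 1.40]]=z @ [[4.39, -0.36, -4.37],[2.52, 2.57, -2.44],[-3.22, -2.0, 2.58]]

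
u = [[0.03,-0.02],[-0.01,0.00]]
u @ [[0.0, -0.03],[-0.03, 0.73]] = [[0.0, -0.02],[0.0, 0.0]]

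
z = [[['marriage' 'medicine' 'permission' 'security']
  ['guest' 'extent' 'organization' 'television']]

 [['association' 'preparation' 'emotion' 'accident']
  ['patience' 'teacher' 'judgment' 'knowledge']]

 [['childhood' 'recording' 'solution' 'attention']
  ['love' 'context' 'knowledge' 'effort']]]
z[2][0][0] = 'childhood'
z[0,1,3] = 'television'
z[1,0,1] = 'preparation'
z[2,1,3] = 'effort'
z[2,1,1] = 'context'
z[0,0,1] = 'medicine'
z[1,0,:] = ['association', 'preparation', 'emotion', 'accident']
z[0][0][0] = 'marriage'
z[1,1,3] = 'knowledge'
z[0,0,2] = 'permission'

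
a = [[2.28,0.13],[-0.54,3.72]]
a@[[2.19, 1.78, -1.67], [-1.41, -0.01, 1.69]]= [[4.81, 4.06, -3.59],[-6.43, -1.00, 7.19]]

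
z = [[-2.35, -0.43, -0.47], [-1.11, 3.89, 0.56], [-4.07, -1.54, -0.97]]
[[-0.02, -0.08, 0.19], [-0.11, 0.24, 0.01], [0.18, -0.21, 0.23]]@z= [[-0.64, -0.6, -0.22],[-0.05, 0.97, 0.18],[-1.13, -1.25, -0.43]]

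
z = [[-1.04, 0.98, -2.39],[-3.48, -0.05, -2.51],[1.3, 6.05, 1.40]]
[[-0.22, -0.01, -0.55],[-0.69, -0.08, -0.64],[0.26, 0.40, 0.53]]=z @ [[0.19, 0.0, 0.01], [0.0, 0.06, 0.03], [0.01, 0.03, 0.24]]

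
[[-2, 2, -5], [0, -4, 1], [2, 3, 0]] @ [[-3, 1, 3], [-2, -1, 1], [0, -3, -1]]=[[2, 11, 1], [8, 1, -5], [-12, -1, 9]]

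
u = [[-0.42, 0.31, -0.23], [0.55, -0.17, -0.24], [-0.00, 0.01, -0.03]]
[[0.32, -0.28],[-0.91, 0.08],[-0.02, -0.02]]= u @ [[-1.68,0.69], [-0.83,0.62], [0.54,0.80]]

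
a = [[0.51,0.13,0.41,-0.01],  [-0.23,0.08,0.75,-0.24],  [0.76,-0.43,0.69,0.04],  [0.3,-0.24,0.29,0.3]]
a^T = [[0.51, -0.23, 0.76, 0.3], [0.13, 0.08, -0.43, -0.24], [0.41, 0.75, 0.69, 0.29], [-0.01, -0.24, 0.04, 0.30]]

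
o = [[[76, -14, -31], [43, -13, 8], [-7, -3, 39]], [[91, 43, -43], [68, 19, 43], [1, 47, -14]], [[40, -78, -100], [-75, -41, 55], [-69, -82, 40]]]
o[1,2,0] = 1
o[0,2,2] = 39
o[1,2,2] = -14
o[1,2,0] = 1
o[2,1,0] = -75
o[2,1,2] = 55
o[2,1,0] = -75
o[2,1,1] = -41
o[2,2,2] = 40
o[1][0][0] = 91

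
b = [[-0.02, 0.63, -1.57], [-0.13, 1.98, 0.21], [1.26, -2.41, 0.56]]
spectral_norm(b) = 3.42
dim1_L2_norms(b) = [1.69, 2.0, 2.78]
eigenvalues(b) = [(0.44+1.41j), (0.44-1.41j), (1.65+0j)]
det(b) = 3.61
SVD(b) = [[0.27, -0.91, 0.32],[0.53, 0.42, 0.73],[-0.8, -0.03, 0.6]] @ diag([3.4248326074487228, 1.533739153226783, 0.6863423495713855]) @ [[-0.32, 0.92, -0.22], [-0.05, 0.22, 0.97], [0.95, 0.32, -0.02]]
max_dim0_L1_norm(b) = 5.02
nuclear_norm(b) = 5.64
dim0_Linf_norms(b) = [1.26, 2.41, 1.57]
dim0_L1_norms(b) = [1.41, 5.02, 2.34]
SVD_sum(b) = [[-0.30, 0.87, -0.21], [-0.58, 1.68, -0.41], [0.87, -2.53, 0.62]] + [[0.07, -0.31, -1.35], [-0.03, 0.14, 0.63], [0.0, -0.01, -0.05]] + [[0.21,  0.07,  -0.01], [0.48,  0.16,  -0.01], [0.39,  0.13,  -0.01]]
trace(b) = 2.52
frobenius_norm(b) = 3.81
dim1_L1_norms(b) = [2.22, 2.32, 4.23]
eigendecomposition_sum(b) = [[(-0.04+0.76j), (-0.75-0.77j), -0.94+0.14j],[-0.09+0.00j, 0.09-0.10j, (-0.03-0.12j)],[(0.65-0.18j), (-0.44+0.86j), (0.39+0.76j)]] + [[(-0.04-0.76j), (-0.75+0.77j), -0.94-0.14j], [-0.09-0.00j, 0.09+0.10j, (-0.03+0.12j)], [(0.65+0.18j), -0.44-0.86j, (0.39-0.76j)]] + [[0.07-0.00j, (2.12+0j), 0.31+0.00j], [0.06-0.00j, 1.80+0.00j, 0.26+0.00j], [-0.05+0.00j, -1.53-0.00j, (-0.22-0j)]]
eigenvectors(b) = [[(-0.74+0j),(-0.74-0j),0.67+0.00j], [-0.01-0.09j,-0.01+0.09j,0.57+0.00j], [0.21+0.63j,(0.21-0.63j),-0.48+0.00j]]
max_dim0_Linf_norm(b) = 2.41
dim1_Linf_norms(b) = [1.57, 1.98, 2.41]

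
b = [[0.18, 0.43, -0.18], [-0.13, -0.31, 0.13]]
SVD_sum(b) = [[0.18,0.43,-0.18], [-0.13,-0.31,0.13]] + [[-0.00,0.0,0.00], [-0.00,0.00,0.0]]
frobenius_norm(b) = 0.62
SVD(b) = [[-0.81,0.58],[0.58,0.81]] @ diag([0.6161168292726256, 0.00022953659033189827]) @ [[-0.36,  -0.86,  0.36],[-0.61,  0.51,  0.61]]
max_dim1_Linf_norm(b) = 0.43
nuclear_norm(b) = 0.62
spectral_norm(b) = 0.62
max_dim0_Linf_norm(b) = 0.43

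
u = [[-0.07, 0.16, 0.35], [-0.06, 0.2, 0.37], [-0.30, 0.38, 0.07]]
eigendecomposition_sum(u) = [[-0.20+0.00j, (0.34+0j), (0.21-0j)], [(-0.25+0j), 0.41+0.00j, (0.25-0j)], [-0.12+0.00j, (0.21+0j), 0.13-0.00j]] + [[(0.07+0.16j), (-0.09-0.14j), 0.07+0.00j], [0.09+0.12j, (-0.11-0.09j), (0.06-0.01j)], [(-0.09-0.03j), 0.09+0.01j, (-0.03+0.03j)]] + [[0.07-0.16j, (-0.09+0.14j), 0.07-0.00j], [(0.09-0.12j), -0.11+0.09j, 0.06+0.01j], [(-0.09+0.03j), (0.09-0.01j), (-0.03-0.03j)]]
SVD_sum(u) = [[-0.14, 0.23, 0.24], [-0.15, 0.26, 0.27], [-0.15, 0.26, 0.27]] + [[0.08,-0.06,0.11],  [0.08,-0.06,0.11],  [-0.15,0.12,-0.2]] + [[-0.01, -0.01, 0.0], [0.01, 0.01, -0.0], [-0.00, -0.00, 0.00]]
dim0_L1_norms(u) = [0.43, 0.74, 0.79]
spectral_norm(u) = 0.67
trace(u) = 0.20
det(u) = 0.00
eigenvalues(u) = [(0.33+0j), (-0.07+0.1j), (-0.07-0.1j)]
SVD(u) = [[-0.54, -0.42, -0.73], [-0.59, -0.43, 0.68], [-0.60, 0.80, -0.02]] @ diag([0.6731179718746774, 0.3453794566639061, 0.020621029408490855]) @ [[0.38,  -0.64,  -0.67], [-0.54,  0.44,  -0.72], [0.76,  0.63,  -0.18]]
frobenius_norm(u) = 0.76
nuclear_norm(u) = 1.04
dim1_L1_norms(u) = [0.58, 0.63, 0.75]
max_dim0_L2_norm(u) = 0.51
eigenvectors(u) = [[(-0.59+0j), (-0.7+0j), -0.70-0.00j],[(-0.72+0j), -0.58+0.17j, -0.58-0.17j],[(-0.36+0j), 0.26-0.27j, 0.26+0.27j]]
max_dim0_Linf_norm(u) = 0.38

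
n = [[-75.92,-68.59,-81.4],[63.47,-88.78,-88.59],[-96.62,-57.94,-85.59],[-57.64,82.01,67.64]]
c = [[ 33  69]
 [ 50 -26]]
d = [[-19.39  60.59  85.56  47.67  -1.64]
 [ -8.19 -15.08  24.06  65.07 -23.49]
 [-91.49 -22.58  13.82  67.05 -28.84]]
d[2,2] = 13.82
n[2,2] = -85.59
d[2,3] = 67.05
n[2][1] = -57.94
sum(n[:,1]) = -133.3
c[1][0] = 50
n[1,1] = -88.78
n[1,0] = 63.47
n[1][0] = 63.47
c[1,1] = -26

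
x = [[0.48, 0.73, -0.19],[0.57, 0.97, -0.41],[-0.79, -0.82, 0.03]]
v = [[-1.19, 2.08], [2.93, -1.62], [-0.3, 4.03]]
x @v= [[1.62,  -0.95], [2.29,  -2.04], [-1.47,  -0.19]]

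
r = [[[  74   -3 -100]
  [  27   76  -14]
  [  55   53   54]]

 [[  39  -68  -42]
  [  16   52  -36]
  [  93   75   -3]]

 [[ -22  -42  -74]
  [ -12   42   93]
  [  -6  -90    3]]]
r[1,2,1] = 75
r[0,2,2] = 54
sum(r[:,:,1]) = 95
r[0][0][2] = -100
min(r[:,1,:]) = -36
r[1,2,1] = 75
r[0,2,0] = 55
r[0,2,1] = 53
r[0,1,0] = 27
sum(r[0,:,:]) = 222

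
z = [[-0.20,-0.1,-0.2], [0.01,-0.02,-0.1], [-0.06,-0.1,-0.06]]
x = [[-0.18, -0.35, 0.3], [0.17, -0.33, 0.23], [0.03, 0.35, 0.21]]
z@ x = [[0.01, 0.03, -0.12],[-0.01, -0.03, -0.02],[-0.01, 0.03, -0.05]]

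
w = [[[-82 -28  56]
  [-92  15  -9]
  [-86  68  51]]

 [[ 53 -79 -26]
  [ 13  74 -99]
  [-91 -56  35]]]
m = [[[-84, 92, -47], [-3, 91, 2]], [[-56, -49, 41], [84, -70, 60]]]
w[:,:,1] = [[-28, 15, 68], [-79, 74, -56]]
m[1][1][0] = 84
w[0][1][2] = -9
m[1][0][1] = -49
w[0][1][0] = -92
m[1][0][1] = -49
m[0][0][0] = -84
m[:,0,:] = [[-84, 92, -47], [-56, -49, 41]]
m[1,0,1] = -49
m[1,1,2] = 60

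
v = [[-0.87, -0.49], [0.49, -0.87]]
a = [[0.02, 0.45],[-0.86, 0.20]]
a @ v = [[0.20, -0.4],[0.85, 0.25]]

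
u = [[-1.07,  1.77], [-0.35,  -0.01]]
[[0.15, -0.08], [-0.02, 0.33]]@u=[[-0.13, 0.27], [-0.09, -0.04]]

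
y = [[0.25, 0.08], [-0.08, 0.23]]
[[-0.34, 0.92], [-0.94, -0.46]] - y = [[-0.59, 0.84], [-0.86, -0.69]]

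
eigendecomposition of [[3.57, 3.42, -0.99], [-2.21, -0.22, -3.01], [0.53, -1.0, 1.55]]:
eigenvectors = [[0.81+0.00j, (0.81-0j), (-0.49+0j)], [-0.20+0.46j, -0.20-0.46j, 0.74+0.00j], [-0.04-0.30j, -0.04+0.30j, (0.46+0j)]]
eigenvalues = [(2.76+2.3j), (2.76-2.3j), (-0.62+0j)]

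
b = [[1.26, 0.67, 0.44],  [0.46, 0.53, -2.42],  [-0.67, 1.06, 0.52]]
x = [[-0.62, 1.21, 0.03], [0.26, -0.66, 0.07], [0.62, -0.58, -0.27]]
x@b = [[-0.24, 0.26, -3.19], [-0.02, -0.10, 1.75], [0.7, -0.18, 1.54]]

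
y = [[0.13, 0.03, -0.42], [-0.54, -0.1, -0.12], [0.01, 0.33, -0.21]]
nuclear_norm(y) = 1.35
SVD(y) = [[-0.35, 0.69, 0.63], [0.9, 0.44, 0.02], [-0.26, 0.58, -0.77]] @ diag([0.5733277238047192, 0.5123664455552167, 0.26846963810832053]) @ [[-0.93, -0.33, 0.16], [-0.27, 0.33, -0.90], [0.24, -0.89, -0.39]]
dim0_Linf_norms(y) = [0.54, 0.33, 0.42]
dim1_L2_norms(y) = [0.44, 0.56, 0.39]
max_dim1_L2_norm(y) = 0.56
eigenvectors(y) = [[(0.64+0j), -0.23+0.38j, -0.23-0.38j], [(-0.67+0j), (-0.69+0j), -0.69-0.00j], [(-0.38+0j), 0.09+0.57j, 0.09-0.57j]]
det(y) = 0.08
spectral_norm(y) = 0.57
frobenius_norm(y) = 0.81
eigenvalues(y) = [(0.35+0j), (-0.26+0.39j), (-0.26-0.39j)]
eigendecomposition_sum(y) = [[0.19+0.00j, (-0.08-0j), -0.13+0.00j], [-0.20+0.00j, 0.08+0.00j, (0.13+0j)], [-0.11+0.00j, 0.05+0.00j, 0.08+0.00j]] + [[(-0.03+0.11j), 0.05+0.10j, -0.15+0.00j], [-0.17+0.05j, (-0.09+0.16j), -0.13-0.19j], [0.06+0.13j, (0.14+0.06j), (-0.14+0.13j)]] + [[(-0.03-0.11j), 0.05-0.10j, -0.15-0.00j], [(-0.17-0.05j), (-0.09-0.16j), -0.13+0.19j], [0.06-0.13j, (0.14-0.06j), (-0.14-0.13j)]]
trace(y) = -0.18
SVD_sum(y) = [[0.19, 0.07, -0.03], [-0.48, -0.17, 0.08], [0.14, 0.05, -0.02]] + [[-0.10, 0.12, -0.32], [-0.06, 0.07, -0.20], [-0.08, 0.1, -0.27]] + [[0.04, -0.15, -0.07], [0.0, -0.0, -0.00], [-0.05, 0.18, 0.08]]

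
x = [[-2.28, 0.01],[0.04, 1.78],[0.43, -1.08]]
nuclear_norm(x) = 4.40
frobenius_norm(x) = 3.12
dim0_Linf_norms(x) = [2.28, 1.78]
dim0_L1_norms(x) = [2.75, 2.87]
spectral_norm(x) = 2.35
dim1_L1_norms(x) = [2.29, 1.82, 1.51]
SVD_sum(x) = [[-2.04,  0.71], [-0.52,  0.18], [0.72,  -0.25]] + [[-0.24, -0.7], [0.56, 1.60], [-0.29, -0.83]]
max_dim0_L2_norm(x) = 2.32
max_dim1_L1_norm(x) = 2.29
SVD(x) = [[-0.92, 0.36], [-0.23, -0.83], [0.32, 0.43]] @ diag([2.3515391868362006, 2.0469644483414307]) @ [[0.94, -0.33], [-0.33, -0.94]]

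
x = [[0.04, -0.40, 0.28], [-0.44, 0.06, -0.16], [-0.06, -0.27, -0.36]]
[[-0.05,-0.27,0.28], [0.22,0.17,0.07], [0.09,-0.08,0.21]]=x @ [[-0.44, -0.26, -0.25], [-0.02, 0.54, -0.72], [-0.15, -0.15, -0.0]]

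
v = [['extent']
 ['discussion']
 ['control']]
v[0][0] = 'extent'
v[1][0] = 'discussion'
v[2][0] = 'control'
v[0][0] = 'extent'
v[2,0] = 'control'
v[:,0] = ['extent', 'discussion', 'control']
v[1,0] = 'discussion'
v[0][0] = 'extent'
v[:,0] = ['extent', 'discussion', 'control']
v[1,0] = 'discussion'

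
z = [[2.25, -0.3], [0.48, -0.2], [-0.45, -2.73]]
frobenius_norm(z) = 3.62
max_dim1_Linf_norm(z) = 2.73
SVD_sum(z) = [[0.03, 0.16], [-0.02, -0.10], [-0.57, -2.71]] + [[2.22, -0.46], [0.50, -0.10], [0.12, -0.02]]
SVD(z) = [[0.06, 0.97], [-0.04, 0.22], [-1.00, 0.05]] @ diag([2.771058300872822, 2.3236901456872063]) @ [[0.21, 0.98], [0.98, -0.21]]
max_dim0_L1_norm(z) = 3.23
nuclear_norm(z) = 5.09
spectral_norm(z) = 2.77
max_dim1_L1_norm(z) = 3.18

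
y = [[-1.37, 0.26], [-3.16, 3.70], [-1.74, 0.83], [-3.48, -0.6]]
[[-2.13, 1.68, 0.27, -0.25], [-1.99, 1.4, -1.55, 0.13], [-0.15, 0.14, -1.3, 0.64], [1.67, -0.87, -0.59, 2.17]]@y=[[-1.99, 6.04], [0.55, 3.30], [-0.2, -0.98], [-6.06, -4.58]]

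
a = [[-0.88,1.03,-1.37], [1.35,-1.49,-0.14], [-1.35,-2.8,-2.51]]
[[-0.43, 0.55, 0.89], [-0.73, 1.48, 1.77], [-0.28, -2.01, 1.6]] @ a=[[-0.08, -3.75, -1.72], [0.25, -7.91, -3.65], [-4.63, -1.77, -3.35]]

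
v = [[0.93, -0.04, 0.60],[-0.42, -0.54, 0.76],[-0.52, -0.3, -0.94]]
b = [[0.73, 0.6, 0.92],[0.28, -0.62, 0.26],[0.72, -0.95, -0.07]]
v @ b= [[1.10, 0.01, 0.80], [0.09, -0.64, -0.58], [-1.14, 0.77, -0.49]]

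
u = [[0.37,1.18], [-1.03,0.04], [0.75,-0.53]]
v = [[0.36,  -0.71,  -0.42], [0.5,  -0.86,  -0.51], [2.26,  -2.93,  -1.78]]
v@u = [[0.55, 0.62],[0.69, 0.83],[2.52, 3.49]]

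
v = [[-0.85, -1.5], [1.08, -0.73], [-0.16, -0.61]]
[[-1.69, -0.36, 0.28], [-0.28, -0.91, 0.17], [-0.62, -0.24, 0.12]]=v @ [[0.36, -0.49, 0.02],[0.92, 0.52, -0.2]]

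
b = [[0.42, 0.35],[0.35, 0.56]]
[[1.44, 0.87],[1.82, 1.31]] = b @ [[1.47, 0.26],[2.34, 2.17]]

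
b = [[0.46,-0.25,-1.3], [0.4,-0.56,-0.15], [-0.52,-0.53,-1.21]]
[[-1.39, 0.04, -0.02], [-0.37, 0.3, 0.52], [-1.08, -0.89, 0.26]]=b@[[-0.29,0.96,0.01], [0.20,0.08,-0.98], [0.93,0.29,0.21]]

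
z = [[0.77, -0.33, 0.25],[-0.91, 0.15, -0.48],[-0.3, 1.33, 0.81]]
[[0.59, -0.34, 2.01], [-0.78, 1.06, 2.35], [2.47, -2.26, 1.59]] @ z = [[0.16, 2.43, 1.94],[-2.27, 3.54, 1.2],[3.48, 0.96, 2.99]]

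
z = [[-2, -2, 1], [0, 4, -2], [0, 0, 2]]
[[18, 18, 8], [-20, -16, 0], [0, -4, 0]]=z@[[-4, -5, -4], [-5, -5, 0], [0, -2, 0]]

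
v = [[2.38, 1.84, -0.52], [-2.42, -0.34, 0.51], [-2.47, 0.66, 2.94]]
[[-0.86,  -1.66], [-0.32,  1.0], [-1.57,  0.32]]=v @ [[0.2,-0.37], [-0.78,-0.45], [-0.19,-0.10]]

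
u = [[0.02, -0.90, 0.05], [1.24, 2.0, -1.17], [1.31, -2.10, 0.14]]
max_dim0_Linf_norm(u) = 2.1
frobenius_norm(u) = 3.72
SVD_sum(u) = [[-0.01, -0.83, 0.26], [0.03, 2.17, -0.68], [-0.03, -1.93, 0.6]] + [[0.1, -0.01, -0.04], [1.22, -0.16, -0.46], [1.32, -0.18, -0.5]] + [[-0.07, -0.05, -0.17], [-0.01, -0.01, -0.03], [0.02, 0.01, 0.04]]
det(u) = 1.23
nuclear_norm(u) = 5.31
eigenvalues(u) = [(-0.28+0.61j), (-0.28-0.61j), (2.72+0j)]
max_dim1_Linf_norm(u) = 2.1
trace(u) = 2.16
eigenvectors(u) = [[(0.25+0.29j), (0.25-0.29j), (0.24+0j)], [0.33-0.07j, 0.33+0.07j, -0.69+0.00j], [0.86+0.00j, (0.86-0j), 0.68+0.00j]]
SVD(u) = [[-0.28, -0.06, -0.96],[0.72, -0.68, -0.17],[-0.64, -0.73, 0.23]] @ diag([3.1702384963226167, 1.9428713545566771, 0.19984688157990035]) @ [[0.01, 0.95, -0.30], [-0.93, 0.12, 0.35], [0.37, 0.27, 0.89]]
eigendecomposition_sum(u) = [[(0.09+0.44j), -0.10+0.05j, (-0.13-0.1j)], [(0.38+0.11j), -0.00+0.10j, (-0.14+0.06j)], [0.89+0.48j, -0.06+0.24j, (-0.37+0.08j)]] + [[(0.09-0.44j), (-0.1-0.05j), -0.13+0.10j], [0.38-0.11j, -0.00-0.10j, (-0.14-0.06j)], [0.89-0.48j, (-0.06-0.24j), -0.37-0.08j]] + [[-0.17+0.00j, -0.70-0.00j, (0.32+0j)], [(0.48-0j), (2+0j), -0.90-0.00j], [(-0.48+0j), -1.99-0.00j, (0.89+0j)]]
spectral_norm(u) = 3.17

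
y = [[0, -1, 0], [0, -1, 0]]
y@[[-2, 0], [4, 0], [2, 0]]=[[-4, 0], [-4, 0]]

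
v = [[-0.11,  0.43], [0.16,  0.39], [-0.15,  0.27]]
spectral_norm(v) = 0.64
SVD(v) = [[-0.68, 0.33], [-0.59, -0.78], [-0.44, 0.54]] @ diag([0.6416660065472225, 0.24158794680558882]) @ [[0.07,  -1.0], [-1.0,  -0.07]]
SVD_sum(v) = [[-0.03, 0.44],  [-0.03, 0.38],  [-0.02, 0.28]] + [[-0.08,-0.01], [0.19,0.01], [-0.13,-0.01]]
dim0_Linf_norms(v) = [0.16, 0.43]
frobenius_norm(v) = 0.69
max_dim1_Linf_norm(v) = 0.43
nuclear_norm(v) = 0.88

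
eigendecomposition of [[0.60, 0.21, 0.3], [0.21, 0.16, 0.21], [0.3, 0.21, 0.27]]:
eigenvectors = [[0.78, 0.62, -0.06], [0.37, -0.54, -0.76], [0.50, -0.57, 0.65]]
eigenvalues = [0.89, 0.14, -0.0]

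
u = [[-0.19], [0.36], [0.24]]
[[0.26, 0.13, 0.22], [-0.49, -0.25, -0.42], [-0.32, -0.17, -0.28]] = u@ [[-1.35, -0.70, -1.16]]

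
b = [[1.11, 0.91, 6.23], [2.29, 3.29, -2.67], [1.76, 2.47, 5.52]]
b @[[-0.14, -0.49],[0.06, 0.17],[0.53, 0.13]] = [[3.20, 0.42], [-1.54, -0.91], [2.83, 0.28]]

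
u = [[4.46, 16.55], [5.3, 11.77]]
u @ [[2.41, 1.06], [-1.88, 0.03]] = [[-20.37, 5.22],[-9.35, 5.97]]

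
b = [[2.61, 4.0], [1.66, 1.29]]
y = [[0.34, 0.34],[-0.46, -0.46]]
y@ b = [[1.45, 1.80], [-1.96, -2.43]]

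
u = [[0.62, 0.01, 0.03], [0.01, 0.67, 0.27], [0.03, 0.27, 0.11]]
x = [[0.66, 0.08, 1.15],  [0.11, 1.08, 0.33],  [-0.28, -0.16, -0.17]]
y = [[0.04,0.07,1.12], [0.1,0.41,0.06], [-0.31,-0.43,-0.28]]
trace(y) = 0.17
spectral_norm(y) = 1.19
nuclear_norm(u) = 1.40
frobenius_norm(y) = 1.34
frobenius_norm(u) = 1.00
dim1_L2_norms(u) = [0.62, 0.72, 0.29]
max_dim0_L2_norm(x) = 1.21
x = y + u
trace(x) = 1.57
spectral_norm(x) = 1.49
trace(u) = 1.40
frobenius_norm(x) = 1.78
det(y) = 0.09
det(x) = 0.24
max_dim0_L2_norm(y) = 1.16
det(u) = 0.00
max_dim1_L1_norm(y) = 1.23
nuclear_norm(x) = 2.62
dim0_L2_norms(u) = [0.62, 0.72, 0.29]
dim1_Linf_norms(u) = [0.62, 0.67, 0.27]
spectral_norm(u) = 0.78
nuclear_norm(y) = 1.93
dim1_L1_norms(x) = [1.89, 1.52, 0.61]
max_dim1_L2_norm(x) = 1.33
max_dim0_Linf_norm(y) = 1.12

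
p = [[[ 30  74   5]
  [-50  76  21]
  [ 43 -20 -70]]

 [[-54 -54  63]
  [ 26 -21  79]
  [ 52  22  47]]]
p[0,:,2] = [5, 21, -70]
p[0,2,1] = -20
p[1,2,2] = 47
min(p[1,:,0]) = -54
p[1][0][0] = -54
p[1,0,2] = 63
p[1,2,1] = 22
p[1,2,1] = 22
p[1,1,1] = -21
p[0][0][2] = 5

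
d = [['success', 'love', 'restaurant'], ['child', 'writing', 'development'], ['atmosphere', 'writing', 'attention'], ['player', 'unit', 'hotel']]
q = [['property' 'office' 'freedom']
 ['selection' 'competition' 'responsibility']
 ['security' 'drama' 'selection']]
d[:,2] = ['restaurant', 'development', 'attention', 'hotel']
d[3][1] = 'unit'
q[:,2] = ['freedom', 'responsibility', 'selection']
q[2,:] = ['security', 'drama', 'selection']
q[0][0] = 'property'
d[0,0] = 'success'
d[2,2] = 'attention'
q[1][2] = 'responsibility'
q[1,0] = 'selection'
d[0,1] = 'love'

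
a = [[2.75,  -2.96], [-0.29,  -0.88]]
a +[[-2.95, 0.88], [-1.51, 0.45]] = [[-0.20,-2.08],[-1.8,-0.43]]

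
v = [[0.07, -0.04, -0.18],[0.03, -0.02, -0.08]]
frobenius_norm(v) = 0.22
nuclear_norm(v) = 0.22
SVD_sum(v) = [[0.07, -0.04, -0.18], [0.03, -0.02, -0.08]] + [[0.00, 0.0, -0.00], [-0.0, -0.00, 0.00]]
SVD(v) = [[-0.91, -0.41], [-0.41, 0.91]] @ diag([0.21585840084667096, 0.0022695338547635262]) @ [[-0.35, 0.21, 0.91],  [-0.46, -0.89, 0.02]]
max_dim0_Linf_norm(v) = 0.18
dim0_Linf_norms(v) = [0.07, 0.04, 0.18]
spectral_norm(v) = 0.22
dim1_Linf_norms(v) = [0.18, 0.08]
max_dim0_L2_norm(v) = 0.2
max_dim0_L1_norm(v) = 0.26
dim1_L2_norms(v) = [0.2, 0.09]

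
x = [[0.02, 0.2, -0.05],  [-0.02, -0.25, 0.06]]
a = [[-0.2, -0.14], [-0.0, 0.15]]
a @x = [[-0.00,  -0.01,  0.0], [-0.00,  -0.04,  0.01]]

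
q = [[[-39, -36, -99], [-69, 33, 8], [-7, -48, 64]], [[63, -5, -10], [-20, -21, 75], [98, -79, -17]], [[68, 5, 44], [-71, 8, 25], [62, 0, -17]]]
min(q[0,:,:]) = -99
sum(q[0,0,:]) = -174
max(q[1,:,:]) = 98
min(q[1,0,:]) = -10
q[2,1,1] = 8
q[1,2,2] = -17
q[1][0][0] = 63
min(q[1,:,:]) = -79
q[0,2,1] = -48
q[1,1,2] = 75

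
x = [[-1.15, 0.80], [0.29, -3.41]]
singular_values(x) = [3.55, 1.04]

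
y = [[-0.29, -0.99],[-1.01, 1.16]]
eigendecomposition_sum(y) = [[-0.63, -0.32], [-0.33, -0.17]] + [[0.34, -0.67], [-0.68, 1.33]]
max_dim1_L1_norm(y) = 2.17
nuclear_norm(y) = 2.47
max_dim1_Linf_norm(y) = 1.16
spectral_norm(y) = 1.67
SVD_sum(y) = [[0.34,-0.66], [-0.70,1.33]] + [[-0.63,  -0.33], [-0.31,  -0.17]]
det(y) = -1.34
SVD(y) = [[-0.44, 0.9], [0.9, 0.44]] @ diag([1.6702768600503501, 0.8000470053567752]) @ [[-0.46,0.89], [-0.89,-0.46]]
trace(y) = 0.87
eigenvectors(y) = [[-0.89, 0.45], [-0.46, -0.89]]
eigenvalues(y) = [-0.8, 1.67]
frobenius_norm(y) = 1.85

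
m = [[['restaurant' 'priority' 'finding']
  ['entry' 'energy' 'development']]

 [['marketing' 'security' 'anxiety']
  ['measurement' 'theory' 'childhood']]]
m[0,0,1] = 'priority'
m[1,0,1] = 'security'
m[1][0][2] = 'anxiety'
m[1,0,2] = 'anxiety'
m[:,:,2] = [['finding', 'development'], ['anxiety', 'childhood']]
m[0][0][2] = 'finding'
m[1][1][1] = 'theory'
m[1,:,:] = [['marketing', 'security', 'anxiety'], ['measurement', 'theory', 'childhood']]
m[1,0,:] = ['marketing', 'security', 'anxiety']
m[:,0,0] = ['restaurant', 'marketing']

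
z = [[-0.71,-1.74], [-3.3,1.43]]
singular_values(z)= [3.6, 1.88]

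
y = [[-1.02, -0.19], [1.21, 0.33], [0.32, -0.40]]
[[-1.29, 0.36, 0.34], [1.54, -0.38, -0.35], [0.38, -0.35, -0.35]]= y @ [[1.26, -0.45, -0.43], [0.05, 0.51, 0.53]]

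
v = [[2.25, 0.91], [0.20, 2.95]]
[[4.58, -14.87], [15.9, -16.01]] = v@[[-0.15, -4.54], [5.40, -5.12]]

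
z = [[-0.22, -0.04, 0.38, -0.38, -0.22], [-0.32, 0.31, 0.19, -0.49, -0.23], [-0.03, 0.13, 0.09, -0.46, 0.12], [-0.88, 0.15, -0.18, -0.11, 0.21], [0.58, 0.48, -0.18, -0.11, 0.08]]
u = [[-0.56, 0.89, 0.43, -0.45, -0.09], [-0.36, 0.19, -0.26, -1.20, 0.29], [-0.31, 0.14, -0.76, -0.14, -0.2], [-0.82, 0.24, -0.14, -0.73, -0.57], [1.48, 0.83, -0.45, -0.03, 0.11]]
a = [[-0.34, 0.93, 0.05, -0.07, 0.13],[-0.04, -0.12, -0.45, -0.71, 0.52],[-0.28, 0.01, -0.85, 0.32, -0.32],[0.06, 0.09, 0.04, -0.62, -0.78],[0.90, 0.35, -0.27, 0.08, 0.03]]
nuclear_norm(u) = 5.86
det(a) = 1.01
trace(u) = -1.75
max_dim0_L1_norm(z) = 2.03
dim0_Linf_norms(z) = [0.88, 0.48, 0.38, 0.49, 0.23]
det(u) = 0.97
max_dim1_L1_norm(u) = 2.9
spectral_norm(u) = 2.08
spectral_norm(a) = 1.01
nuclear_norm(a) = 5.01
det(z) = 0.01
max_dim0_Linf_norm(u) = 1.48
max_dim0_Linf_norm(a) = 0.93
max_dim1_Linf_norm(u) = 1.48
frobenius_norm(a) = 2.24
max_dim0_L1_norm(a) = 1.8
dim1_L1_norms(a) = [1.52, 1.84, 1.78, 1.59, 1.63]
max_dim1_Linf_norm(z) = 0.88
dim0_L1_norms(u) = [3.53, 2.29, 2.04, 2.55, 1.26]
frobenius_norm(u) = 2.95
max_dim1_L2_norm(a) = 1.01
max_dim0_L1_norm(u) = 3.53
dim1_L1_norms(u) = [2.42, 2.3, 1.55, 2.5, 2.9]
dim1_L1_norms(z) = [1.24, 1.54, 0.83, 1.53, 1.43]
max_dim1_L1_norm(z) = 1.54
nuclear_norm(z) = 3.03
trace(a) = -1.90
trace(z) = 0.15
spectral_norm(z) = 1.18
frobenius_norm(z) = 1.63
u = z + a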